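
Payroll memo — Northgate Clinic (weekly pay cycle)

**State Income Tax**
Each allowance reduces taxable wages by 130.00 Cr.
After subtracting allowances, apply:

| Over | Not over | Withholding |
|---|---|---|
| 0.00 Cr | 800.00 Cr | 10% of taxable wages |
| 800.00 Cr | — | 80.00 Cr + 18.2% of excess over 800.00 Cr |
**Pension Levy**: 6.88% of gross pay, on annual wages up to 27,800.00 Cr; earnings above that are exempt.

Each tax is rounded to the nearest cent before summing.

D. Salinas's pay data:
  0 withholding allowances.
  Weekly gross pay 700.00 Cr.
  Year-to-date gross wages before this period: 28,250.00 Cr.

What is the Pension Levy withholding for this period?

Pension Levy: YTD 28,250.00 Cr ≥ cap 27,800.00 Cr → 0.00 Cr

0.00 Cr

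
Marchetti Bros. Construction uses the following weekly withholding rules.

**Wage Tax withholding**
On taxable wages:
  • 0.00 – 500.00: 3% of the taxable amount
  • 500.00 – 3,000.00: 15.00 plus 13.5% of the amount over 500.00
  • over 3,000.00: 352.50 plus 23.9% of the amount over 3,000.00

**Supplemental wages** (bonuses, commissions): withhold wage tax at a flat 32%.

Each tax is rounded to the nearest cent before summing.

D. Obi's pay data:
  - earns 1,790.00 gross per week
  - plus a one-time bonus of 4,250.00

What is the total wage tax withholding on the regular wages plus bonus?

Wage Tax: taxable = 1,790.00
  15.00 + 13.5% × (1,790.00 − 500.00) = 15.00 + 13.5% × 1,290.00 = 189.15
Supplemental (32% flat on bonus): 32% × 4,250.00 = 1,360.00
Total wage tax: 189.15 + 1,360.00 = 1,549.15

1,549.15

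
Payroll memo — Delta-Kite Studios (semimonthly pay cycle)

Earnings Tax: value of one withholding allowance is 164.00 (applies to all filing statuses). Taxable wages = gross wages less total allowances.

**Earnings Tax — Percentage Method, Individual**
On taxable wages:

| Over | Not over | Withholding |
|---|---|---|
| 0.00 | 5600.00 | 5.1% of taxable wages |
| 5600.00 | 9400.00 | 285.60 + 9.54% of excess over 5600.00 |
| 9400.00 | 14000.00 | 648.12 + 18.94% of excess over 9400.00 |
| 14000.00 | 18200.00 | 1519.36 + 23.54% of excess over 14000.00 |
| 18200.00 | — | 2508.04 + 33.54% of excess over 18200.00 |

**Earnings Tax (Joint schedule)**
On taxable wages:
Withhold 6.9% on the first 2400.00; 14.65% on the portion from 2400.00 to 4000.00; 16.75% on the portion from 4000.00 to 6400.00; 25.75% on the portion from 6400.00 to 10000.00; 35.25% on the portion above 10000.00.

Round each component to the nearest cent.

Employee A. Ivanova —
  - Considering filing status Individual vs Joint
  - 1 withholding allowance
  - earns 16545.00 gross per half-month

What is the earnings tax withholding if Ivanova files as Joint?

Earnings Tax (Joint): taxable = 16545.00 − 1×164.00 = 16381.00
  1729.00 + 35.25% × (16381.00 − 10000.00) = 1729.00 + 35.25% × 6381.00 = 3978.30

3978.30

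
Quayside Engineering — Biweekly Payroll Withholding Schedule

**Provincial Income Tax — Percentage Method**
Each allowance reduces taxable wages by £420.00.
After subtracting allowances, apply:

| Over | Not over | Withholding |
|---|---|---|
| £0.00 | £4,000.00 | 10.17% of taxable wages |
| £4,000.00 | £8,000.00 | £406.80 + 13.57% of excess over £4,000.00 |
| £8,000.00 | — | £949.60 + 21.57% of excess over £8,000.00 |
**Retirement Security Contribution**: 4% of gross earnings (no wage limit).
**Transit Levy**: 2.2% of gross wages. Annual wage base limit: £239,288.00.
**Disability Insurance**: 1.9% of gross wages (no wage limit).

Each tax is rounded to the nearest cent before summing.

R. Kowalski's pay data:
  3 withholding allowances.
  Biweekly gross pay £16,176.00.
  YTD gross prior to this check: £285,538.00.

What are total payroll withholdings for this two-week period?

£3,395.76

Provincial Income Tax: taxable = £16,176.00 − 3×£420.00 = £14,916.00
  £949.60 + 21.57% × (£14,916.00 − £8,000.00) = £949.60 + 21.57% × £6,916.00 = £2,441.38
Retirement Security Contribution: 4% × £16,176.00 = £647.04
Transit Levy: YTD £285,538.00 ≥ cap £239,288.00 → £0.00
Disability Insurance: 1.9% × £16,176.00 = £307.34
Total: £2,441.38 + £647.04 + £0.00 + £307.34 = £3,395.76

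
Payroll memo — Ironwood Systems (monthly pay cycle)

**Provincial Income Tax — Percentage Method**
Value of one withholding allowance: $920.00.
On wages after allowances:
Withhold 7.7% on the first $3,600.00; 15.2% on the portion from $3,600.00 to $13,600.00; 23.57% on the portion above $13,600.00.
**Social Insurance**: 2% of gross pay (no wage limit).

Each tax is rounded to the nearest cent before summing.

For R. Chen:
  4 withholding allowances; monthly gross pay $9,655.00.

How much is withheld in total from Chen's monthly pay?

Provincial Income Tax: taxable = $9,655.00 − 4×$920.00 = $5,975.00
  $277.20 + 15.2% × ($5,975.00 − $3,600.00) = $277.20 + 15.2% × $2,375.00 = $638.20
Social Insurance: 2% × $9,655.00 = $193.10
Total: $638.20 + $193.10 = $831.30

$831.30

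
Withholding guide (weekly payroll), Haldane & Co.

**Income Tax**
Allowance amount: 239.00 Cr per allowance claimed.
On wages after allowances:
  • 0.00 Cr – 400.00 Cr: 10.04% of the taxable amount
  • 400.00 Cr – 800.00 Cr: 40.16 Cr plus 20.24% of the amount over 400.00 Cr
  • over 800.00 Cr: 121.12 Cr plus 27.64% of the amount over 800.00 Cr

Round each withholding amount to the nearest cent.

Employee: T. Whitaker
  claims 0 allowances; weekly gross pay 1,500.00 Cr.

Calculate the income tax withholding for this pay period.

Income Tax: taxable = 1,500.00 Cr
  121.12 Cr + 27.64% × (1,500.00 Cr − 800.00 Cr) = 121.12 Cr + 27.64% × 700.00 Cr = 314.60 Cr

314.60 Cr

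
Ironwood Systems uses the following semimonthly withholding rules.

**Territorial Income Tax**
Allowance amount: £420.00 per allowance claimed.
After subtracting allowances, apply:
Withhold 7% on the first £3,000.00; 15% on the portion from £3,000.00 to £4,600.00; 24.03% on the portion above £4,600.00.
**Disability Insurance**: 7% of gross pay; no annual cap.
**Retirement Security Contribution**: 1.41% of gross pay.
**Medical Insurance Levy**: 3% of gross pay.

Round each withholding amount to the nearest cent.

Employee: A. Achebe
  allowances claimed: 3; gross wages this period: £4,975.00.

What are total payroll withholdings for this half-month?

Territorial Income Tax: taxable = £4,975.00 − 3×£420.00 = £3,715.00
  £210.00 + 15% × (£3,715.00 − £3,000.00) = £210.00 + 15% × £715.00 = £317.25
Disability Insurance: 7% × £4,975.00 = £348.25
Retirement Security Contribution: 1.41% × £4,975.00 = £70.15
Medical Insurance Levy: 3% × £4,975.00 = £149.25
Total: £317.25 + £348.25 + £70.15 + £149.25 = £884.90

£884.90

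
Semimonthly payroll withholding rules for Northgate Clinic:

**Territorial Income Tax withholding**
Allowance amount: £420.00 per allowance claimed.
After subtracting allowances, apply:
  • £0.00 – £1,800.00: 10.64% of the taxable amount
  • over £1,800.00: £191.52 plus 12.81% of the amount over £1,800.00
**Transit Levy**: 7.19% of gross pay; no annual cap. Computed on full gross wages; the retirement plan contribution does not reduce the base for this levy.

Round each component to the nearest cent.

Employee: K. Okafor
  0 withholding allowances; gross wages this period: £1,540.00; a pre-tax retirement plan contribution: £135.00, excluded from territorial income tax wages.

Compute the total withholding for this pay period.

£260.22

Territorial Income Tax: taxable = £1,540.00 − £135.00 = £1,405.00
  10.64% × £1,405.00 = £149.49
Transit Levy: 7.19% × £1,540.00 = £110.73
Total: £149.49 + £110.73 = £260.22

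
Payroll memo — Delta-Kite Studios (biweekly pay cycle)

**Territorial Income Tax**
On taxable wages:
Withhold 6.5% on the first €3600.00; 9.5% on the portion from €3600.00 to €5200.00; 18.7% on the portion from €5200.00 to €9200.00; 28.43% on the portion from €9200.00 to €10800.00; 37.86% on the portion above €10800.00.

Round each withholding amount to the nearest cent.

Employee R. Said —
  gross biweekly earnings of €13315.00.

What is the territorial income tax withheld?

Territorial Income Tax: taxable = €13315.00
  €1588.88 + 37.86% × (€13315.00 − €10800.00) = €1588.88 + 37.86% × €2515.00 = €2541.06

€2541.06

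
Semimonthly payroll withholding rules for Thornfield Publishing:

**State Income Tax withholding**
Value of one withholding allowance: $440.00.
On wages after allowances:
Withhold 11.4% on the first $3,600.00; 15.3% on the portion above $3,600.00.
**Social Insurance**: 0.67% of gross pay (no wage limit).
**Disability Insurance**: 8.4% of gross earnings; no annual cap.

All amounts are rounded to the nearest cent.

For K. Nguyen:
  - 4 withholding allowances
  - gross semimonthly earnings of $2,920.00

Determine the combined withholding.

$397.08

State Income Tax: taxable = $2,920.00 − 4×$440.00 = $1,160.00
  11.4% × $1,160.00 = $132.24
Social Insurance: 0.67% × $2,920.00 = $19.56
Disability Insurance: 8.4% × $2,920.00 = $245.28
Total: $132.24 + $19.56 + $245.28 = $397.08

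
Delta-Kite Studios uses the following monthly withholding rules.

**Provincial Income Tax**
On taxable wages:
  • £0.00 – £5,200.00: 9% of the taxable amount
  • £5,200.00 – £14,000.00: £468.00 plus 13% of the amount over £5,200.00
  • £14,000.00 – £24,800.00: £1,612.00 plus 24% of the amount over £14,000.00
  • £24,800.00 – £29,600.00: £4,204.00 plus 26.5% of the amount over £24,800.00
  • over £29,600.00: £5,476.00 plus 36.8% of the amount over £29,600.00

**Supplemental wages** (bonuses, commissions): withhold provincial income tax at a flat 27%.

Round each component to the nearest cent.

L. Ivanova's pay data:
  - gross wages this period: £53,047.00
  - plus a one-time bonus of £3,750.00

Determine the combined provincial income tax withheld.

£15,117.00

Provincial Income Tax: taxable = £53,047.00
  £5,476.00 + 36.8% × (£53,047.00 − £29,600.00) = £5,476.00 + 36.8% × £23,447.00 = £14,104.50
Supplemental (27% flat on bonus): 27% × £3,750.00 = £1,012.50
Total provincial income tax: £14,104.50 + £1,012.50 = £15,117.00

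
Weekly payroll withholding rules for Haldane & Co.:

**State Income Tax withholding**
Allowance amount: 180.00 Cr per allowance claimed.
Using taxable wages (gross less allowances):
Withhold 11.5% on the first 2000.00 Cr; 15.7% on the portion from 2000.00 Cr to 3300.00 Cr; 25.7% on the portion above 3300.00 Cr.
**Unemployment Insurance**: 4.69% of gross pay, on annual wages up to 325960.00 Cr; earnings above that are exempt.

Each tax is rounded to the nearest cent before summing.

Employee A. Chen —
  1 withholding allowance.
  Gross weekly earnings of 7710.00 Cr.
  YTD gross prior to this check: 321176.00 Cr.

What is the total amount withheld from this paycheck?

State Income Tax: taxable = 7710.00 Cr − 1×180.00 Cr = 7530.00 Cr
  434.10 Cr + 25.7% × (7530.00 Cr − 3300.00 Cr) = 434.10 Cr + 25.7% × 4230.00 Cr = 1521.21 Cr
Unemployment Insurance: cap 325960.00 Cr − YTD 321176.00 Cr = 4784.00 Cr subject; 4.69% × 4784.00 Cr = 224.37 Cr
Total: 1521.21 Cr + 224.37 Cr = 1745.58 Cr

1745.58 Cr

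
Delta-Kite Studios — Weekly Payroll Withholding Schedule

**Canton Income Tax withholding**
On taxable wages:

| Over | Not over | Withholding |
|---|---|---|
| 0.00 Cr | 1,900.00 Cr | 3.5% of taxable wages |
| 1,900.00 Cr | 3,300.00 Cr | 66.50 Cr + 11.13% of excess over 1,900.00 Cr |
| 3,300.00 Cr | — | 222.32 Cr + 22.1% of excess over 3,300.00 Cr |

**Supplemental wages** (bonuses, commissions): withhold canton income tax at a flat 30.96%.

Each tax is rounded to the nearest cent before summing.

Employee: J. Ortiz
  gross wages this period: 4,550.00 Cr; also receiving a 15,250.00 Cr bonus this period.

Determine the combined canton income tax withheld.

5,219.97 Cr

Canton Income Tax: taxable = 4,550.00 Cr
  222.32 Cr + 22.1% × (4,550.00 Cr − 3,300.00 Cr) = 222.32 Cr + 22.1% × 1,250.00 Cr = 498.57 Cr
Supplemental (30.96% flat on bonus): 30.96% × 15,250.00 Cr = 4,721.40 Cr
Total canton income tax: 498.57 Cr + 4,721.40 Cr = 5,219.97 Cr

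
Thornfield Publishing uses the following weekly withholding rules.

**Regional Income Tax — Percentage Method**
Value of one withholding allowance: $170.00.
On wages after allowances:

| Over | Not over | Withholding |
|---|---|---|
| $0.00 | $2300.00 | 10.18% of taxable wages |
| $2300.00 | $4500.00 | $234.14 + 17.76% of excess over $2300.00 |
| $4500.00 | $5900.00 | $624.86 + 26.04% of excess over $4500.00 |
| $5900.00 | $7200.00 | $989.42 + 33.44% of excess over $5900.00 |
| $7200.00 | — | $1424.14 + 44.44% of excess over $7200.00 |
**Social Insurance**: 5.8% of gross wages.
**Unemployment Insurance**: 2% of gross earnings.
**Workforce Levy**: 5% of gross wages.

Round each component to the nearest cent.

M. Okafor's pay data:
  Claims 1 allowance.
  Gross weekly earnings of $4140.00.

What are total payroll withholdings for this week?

$1060.65

Regional Income Tax: taxable = $4140.00 − 1×$170.00 = $3970.00
  $234.14 + 17.76% × ($3970.00 − $2300.00) = $234.14 + 17.76% × $1670.00 = $530.73
Social Insurance: 5.8% × $4140.00 = $240.12
Unemployment Insurance: 2% × $4140.00 = $82.80
Workforce Levy: 5% × $4140.00 = $207.00
Total: $530.73 + $240.12 + $82.80 + $207.00 = $1060.65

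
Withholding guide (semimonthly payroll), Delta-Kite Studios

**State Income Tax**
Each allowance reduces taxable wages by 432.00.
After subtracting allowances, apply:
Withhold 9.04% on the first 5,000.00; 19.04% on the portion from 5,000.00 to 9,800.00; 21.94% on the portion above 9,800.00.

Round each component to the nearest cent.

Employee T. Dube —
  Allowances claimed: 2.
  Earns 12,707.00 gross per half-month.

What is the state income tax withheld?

State Income Tax: taxable = 12,707.00 − 2×432.00 = 11,843.00
  1,365.92 + 21.94% × (11,843.00 − 9,800.00) = 1,365.92 + 21.94% × 2,043.00 = 1,814.15

1,814.15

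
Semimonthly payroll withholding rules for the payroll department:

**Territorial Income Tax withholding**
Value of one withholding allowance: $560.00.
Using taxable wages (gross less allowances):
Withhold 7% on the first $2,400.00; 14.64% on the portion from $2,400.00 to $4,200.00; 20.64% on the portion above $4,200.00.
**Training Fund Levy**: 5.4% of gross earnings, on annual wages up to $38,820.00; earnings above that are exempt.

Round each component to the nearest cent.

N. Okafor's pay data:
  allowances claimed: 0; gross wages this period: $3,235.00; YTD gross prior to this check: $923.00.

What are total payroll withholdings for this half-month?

Territorial Income Tax: taxable = $3,235.00
  $168.00 + 14.64% × ($3,235.00 − $2,400.00) = $168.00 + 14.64% × $835.00 = $290.24
Training Fund Levy: 5.4% × $3,235.00 = $174.69
Total: $290.24 + $174.69 = $464.93

$464.93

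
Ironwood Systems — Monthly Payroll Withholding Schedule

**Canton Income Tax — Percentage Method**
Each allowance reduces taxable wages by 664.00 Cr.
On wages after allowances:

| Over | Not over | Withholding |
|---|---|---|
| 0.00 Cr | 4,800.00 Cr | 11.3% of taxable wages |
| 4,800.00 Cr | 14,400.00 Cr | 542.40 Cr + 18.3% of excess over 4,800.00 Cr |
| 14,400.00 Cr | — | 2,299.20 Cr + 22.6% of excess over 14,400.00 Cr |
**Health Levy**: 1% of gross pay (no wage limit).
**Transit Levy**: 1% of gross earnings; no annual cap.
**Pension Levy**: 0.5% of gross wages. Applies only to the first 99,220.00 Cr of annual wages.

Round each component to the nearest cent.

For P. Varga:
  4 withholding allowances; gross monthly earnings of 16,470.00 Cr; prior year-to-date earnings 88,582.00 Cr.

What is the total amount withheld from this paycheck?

Canton Income Tax: taxable = 16,470.00 Cr − 4×664.00 Cr = 13,814.00 Cr
  542.40 Cr + 18.3% × (13,814.00 Cr − 4,800.00 Cr) = 542.40 Cr + 18.3% × 9,014.00 Cr = 2,191.96 Cr
Health Levy: 1% × 16,470.00 Cr = 164.70 Cr
Transit Levy: 1% × 16,470.00 Cr = 164.70 Cr
Pension Levy: cap 99,220.00 Cr − YTD 88,582.00 Cr = 10,638.00 Cr subject; 0.5% × 10,638.00 Cr = 53.19 Cr
Total: 2,191.96 Cr + 164.70 Cr + 164.70 Cr + 53.19 Cr = 2,574.55 Cr

2,574.55 Cr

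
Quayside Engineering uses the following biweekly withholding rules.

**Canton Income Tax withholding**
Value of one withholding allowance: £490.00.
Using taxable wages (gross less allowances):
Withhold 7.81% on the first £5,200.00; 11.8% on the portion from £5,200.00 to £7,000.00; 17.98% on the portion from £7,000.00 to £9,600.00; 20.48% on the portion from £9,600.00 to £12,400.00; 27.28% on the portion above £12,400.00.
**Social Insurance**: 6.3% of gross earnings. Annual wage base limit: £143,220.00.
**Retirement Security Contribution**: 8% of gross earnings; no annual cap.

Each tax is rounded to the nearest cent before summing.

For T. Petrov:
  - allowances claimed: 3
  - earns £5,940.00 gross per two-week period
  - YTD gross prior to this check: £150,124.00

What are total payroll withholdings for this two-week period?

Canton Income Tax: taxable = £5,940.00 − 3×£490.00 = £4,470.00
  7.81% × £4,470.00 = £349.11
Social Insurance: YTD £150,124.00 ≥ cap £143,220.00 → £0.00
Retirement Security Contribution: 8% × £5,940.00 = £475.20
Total: £349.11 + £0.00 + £475.20 = £824.31

£824.31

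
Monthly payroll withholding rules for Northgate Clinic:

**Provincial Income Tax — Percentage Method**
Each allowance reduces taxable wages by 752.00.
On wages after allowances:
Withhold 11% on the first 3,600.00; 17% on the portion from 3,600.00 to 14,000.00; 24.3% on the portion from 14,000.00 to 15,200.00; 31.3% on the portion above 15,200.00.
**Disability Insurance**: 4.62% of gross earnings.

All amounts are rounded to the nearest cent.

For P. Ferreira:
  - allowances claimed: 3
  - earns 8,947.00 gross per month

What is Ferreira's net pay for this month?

7,612.18

Provincial Income Tax: taxable = 8,947.00 − 3×752.00 = 6,691.00
  396.00 + 17% × (6,691.00 − 3,600.00) = 396.00 + 17% × 3,091.00 = 921.47
Disability Insurance: 4.62% × 8,947.00 = 413.35
Total withheld: 921.47 + 413.35 = 1,334.82
Net pay: 8,947.00 − 1,334.82 = 7,612.18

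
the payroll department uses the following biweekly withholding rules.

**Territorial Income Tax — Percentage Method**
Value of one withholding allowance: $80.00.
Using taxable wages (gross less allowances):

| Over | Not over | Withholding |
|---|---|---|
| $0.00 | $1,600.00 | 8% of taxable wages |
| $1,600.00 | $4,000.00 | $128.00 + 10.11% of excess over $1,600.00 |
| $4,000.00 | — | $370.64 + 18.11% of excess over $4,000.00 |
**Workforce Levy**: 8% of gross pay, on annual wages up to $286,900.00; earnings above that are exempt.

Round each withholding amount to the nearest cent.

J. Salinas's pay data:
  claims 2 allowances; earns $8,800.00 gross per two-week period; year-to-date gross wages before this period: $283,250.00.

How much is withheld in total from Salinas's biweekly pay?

$1,502.94

Territorial Income Tax: taxable = $8,800.00 − 2×$80.00 = $8,640.00
  $370.64 + 18.11% × ($8,640.00 − $4,000.00) = $370.64 + 18.11% × $4,640.00 = $1,210.94
Workforce Levy: cap $286,900.00 − YTD $283,250.00 = $3,650.00 subject; 8% × $3,650.00 = $292.00
Total: $1,210.94 + $292.00 = $1,502.94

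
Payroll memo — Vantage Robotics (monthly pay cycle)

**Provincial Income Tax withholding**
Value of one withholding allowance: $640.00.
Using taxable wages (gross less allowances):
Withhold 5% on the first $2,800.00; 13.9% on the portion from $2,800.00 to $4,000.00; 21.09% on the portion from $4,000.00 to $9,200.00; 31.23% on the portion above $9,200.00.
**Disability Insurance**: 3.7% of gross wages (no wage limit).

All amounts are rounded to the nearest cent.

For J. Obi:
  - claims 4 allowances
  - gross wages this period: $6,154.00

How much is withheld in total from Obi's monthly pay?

$478.07

Provincial Income Tax: taxable = $6,154.00 − 4×$640.00 = $3,594.00
  $140.00 + 13.9% × ($3,594.00 − $2,800.00) = $140.00 + 13.9% × $794.00 = $250.37
Disability Insurance: 3.7% × $6,154.00 = $227.70
Total: $250.37 + $227.70 = $478.07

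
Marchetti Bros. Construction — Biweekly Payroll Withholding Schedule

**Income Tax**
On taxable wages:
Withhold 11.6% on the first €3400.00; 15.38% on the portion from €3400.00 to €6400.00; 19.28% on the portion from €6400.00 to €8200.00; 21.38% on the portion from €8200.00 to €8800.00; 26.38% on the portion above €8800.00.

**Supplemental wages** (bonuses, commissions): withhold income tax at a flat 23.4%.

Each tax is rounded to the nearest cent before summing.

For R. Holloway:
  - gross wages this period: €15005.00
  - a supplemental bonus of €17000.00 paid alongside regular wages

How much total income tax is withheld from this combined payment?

Income Tax: taxable = €15005.00
  €1331.12 + 26.38% × (€15005.00 − €8800.00) = €1331.12 + 26.38% × €6205.00 = €2968.00
Supplemental (23.4% flat on bonus): 23.4% × €17000.00 = €3978.00
Total income tax: €2968.00 + €3978.00 = €6946.00

€6946.00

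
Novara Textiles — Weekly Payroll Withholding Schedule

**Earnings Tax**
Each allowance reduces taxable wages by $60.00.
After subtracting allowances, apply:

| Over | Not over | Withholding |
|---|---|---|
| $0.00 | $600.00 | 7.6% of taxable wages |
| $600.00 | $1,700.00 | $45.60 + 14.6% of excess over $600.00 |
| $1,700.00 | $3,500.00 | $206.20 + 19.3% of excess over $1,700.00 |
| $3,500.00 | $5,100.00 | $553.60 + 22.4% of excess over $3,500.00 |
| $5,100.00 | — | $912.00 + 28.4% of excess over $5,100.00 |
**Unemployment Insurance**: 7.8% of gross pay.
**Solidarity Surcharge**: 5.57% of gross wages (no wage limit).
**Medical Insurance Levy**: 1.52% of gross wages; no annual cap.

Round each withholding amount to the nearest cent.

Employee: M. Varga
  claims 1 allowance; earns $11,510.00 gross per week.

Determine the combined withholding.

Earnings Tax: taxable = $11,510.00 − 1×$60.00 = $11,450.00
  $912.00 + 28.4% × ($11,450.00 − $5,100.00) = $912.00 + 28.4% × $6,350.00 = $2,715.40
Unemployment Insurance: 7.8% × $11,510.00 = $897.78
Solidarity Surcharge: 5.57% × $11,510.00 = $641.11
Medical Insurance Levy: 1.52% × $11,510.00 = $174.95
Total: $2,715.40 + $897.78 + $641.11 + $174.95 = $4,429.24

$4,429.24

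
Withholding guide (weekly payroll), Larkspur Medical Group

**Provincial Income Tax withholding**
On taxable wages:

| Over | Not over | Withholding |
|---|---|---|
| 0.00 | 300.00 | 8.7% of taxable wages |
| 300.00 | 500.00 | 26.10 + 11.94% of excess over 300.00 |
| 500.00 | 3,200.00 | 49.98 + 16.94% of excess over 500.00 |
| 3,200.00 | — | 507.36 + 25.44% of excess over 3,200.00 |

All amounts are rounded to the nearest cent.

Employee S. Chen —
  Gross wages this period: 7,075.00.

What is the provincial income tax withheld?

1,493.16

Provincial Income Tax: taxable = 7,075.00
  507.36 + 25.44% × (7,075.00 − 3,200.00) = 507.36 + 25.44% × 3,875.00 = 1,493.16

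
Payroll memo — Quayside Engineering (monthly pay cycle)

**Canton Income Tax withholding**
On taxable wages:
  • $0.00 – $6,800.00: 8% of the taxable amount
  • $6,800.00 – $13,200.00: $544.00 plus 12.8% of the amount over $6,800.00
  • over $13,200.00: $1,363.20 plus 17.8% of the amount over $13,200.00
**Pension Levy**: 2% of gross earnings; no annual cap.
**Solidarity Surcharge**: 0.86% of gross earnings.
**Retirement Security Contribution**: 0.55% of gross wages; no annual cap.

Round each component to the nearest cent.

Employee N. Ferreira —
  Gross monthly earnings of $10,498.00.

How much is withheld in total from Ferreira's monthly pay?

$1,375.32

Canton Income Tax: taxable = $10,498.00
  $544.00 + 12.8% × ($10,498.00 − $6,800.00) = $544.00 + 12.8% × $3,698.00 = $1,017.34
Pension Levy: 2% × $10,498.00 = $209.96
Solidarity Surcharge: 0.86% × $10,498.00 = $90.28
Retirement Security Contribution: 0.55% × $10,498.00 = $57.74
Total: $1,017.34 + $209.96 + $90.28 + $57.74 = $1,375.32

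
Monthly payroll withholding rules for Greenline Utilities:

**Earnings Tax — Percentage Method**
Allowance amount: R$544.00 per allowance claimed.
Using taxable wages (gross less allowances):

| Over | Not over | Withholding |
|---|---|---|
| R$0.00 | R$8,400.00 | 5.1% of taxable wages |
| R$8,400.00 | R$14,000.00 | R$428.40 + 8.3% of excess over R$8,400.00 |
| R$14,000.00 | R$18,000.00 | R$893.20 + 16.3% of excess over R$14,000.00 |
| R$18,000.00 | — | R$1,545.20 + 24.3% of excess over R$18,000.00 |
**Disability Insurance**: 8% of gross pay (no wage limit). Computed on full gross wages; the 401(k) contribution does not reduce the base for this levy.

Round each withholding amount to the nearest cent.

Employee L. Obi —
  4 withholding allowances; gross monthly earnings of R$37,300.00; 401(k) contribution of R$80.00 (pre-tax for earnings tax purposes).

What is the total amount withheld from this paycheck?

Earnings Tax: taxable = R$37,300.00 − R$80.00 − 4×R$544.00 = R$35,044.00
  R$1,545.20 + 24.3% × (R$35,044.00 − R$18,000.00) = R$1,545.20 + 24.3% × R$17,044.00 = R$5,686.89
Disability Insurance: 8% × R$37,300.00 = R$2,984.00
Total: R$5,686.89 + R$2,984.00 = R$8,670.89

R$8,670.89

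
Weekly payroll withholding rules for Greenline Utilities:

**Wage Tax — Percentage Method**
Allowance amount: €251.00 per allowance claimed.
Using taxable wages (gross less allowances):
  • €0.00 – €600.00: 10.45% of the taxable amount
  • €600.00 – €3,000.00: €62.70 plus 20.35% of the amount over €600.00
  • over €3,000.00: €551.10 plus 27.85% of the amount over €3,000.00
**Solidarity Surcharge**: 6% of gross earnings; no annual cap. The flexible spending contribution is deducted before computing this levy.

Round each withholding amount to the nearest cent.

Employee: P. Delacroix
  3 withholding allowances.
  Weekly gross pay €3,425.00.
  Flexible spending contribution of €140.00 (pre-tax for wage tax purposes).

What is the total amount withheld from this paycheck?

Wage Tax: taxable = €3,425.00 − €140.00 − 3×€251.00 = €2,532.00
  €62.70 + 20.35% × (€2,532.00 − €600.00) = €62.70 + 20.35% × €1,932.00 = €455.86
Solidarity Surcharge: 6% × €3,285.00 = €197.10
Total: €455.86 + €197.10 = €652.96

€652.96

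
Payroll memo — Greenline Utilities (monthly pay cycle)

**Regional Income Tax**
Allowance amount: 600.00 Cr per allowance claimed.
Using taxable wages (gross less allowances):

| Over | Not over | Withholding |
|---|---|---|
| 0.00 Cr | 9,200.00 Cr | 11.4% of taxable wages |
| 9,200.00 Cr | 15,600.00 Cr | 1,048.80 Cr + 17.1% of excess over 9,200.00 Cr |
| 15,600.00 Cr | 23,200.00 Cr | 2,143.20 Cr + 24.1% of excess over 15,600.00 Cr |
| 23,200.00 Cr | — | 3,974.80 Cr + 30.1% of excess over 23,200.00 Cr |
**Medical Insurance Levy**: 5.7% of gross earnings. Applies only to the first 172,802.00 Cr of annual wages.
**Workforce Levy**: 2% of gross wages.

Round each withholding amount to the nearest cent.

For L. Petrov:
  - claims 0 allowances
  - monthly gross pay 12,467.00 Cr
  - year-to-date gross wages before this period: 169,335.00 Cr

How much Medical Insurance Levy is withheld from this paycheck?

197.62 Cr

Medical Insurance Levy: cap 172,802.00 Cr − YTD 169,335.00 Cr = 3,467.00 Cr subject; 5.7% × 3,467.00 Cr = 197.62 Cr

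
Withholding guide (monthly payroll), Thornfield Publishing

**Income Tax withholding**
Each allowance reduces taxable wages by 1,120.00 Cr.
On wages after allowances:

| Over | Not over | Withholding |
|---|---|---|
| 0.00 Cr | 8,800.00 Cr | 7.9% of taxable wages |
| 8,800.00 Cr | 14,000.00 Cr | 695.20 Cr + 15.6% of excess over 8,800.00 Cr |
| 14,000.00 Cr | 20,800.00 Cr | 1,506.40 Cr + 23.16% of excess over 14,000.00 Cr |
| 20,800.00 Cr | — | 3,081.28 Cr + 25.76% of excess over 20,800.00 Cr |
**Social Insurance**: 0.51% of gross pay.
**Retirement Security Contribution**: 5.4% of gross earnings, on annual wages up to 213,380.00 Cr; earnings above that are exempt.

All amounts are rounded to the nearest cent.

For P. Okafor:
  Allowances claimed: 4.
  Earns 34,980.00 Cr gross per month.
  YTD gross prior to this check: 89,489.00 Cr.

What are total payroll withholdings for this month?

Income Tax: taxable = 34,980.00 Cr − 4×1,120.00 Cr = 30,500.00 Cr
  3,081.28 Cr + 25.76% × (30,500.00 Cr − 20,800.00 Cr) = 3,081.28 Cr + 25.76% × 9,700.00 Cr = 5,580.00 Cr
Social Insurance: 0.51% × 34,980.00 Cr = 178.40 Cr
Retirement Security Contribution: 5.4% × 34,980.00 Cr = 1,888.92 Cr
Total: 5,580.00 Cr + 178.40 Cr + 1,888.92 Cr = 7,647.32 Cr

7,647.32 Cr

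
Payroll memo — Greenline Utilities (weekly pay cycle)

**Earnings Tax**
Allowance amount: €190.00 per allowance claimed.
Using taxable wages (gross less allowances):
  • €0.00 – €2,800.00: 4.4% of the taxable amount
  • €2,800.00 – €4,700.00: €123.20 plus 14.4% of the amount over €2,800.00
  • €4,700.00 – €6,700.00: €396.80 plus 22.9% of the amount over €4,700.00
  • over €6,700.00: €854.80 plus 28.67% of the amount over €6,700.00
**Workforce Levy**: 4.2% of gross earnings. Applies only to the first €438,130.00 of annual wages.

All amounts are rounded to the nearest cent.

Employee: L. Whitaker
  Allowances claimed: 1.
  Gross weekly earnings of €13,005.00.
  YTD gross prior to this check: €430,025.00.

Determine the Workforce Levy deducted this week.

Workforce Levy: cap €438,130.00 − YTD €430,025.00 = €8,105.00 subject; 4.2% × €8,105.00 = €340.41

€340.41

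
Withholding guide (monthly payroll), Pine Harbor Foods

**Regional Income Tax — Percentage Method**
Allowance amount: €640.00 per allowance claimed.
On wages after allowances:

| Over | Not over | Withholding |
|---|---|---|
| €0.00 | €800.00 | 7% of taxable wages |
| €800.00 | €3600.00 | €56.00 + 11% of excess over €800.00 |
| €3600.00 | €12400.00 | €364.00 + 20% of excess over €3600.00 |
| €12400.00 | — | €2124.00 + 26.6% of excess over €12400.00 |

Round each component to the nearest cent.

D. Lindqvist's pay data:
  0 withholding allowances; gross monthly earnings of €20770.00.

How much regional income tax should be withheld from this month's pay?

€4350.42

Regional Income Tax: taxable = €20770.00
  €2124.00 + 26.6% × (€20770.00 − €12400.00) = €2124.00 + 26.6% × €8370.00 = €4350.42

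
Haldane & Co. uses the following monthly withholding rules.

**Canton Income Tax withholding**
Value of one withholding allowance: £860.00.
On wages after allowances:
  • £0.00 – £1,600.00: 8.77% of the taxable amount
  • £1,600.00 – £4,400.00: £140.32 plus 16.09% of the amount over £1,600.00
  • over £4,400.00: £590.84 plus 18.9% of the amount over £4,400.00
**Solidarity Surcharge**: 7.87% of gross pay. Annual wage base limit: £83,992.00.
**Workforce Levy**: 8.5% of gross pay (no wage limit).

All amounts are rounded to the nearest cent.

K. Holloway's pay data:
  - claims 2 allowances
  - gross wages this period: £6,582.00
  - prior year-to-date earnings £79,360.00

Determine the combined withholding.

Canton Income Tax: taxable = £6,582.00 − 2×£860.00 = £4,862.00
  £590.84 + 18.9% × (£4,862.00 − £4,400.00) = £590.84 + 18.9% × £462.00 = £678.16
Solidarity Surcharge: cap £83,992.00 − YTD £79,360.00 = £4,632.00 subject; 7.87% × £4,632.00 = £364.54
Workforce Levy: 8.5% × £6,582.00 = £559.47
Total: £678.16 + £364.54 + £559.47 = £1,602.17

£1,602.17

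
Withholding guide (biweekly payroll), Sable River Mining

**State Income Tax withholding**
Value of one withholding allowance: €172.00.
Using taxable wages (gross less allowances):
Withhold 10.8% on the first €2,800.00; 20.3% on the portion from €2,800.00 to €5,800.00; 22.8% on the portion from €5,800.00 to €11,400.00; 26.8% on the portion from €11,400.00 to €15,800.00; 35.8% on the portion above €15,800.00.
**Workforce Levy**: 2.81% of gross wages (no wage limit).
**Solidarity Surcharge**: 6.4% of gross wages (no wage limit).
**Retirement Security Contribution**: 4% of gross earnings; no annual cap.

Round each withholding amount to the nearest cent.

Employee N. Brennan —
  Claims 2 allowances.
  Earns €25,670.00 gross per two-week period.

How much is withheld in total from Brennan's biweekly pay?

€10,168.72

State Income Tax: taxable = €25,670.00 − 2×€172.00 = €25,326.00
  €3,367.40 + 35.8% × (€25,326.00 − €15,800.00) = €3,367.40 + 35.8% × €9,526.00 = €6,777.71
Workforce Levy: 2.81% × €25,670.00 = €721.33
Solidarity Surcharge: 6.4% × €25,670.00 = €1,642.88
Retirement Security Contribution: 4% × €25,670.00 = €1,026.80
Total: €6,777.71 + €721.33 + €1,642.88 + €1,026.80 = €10,168.72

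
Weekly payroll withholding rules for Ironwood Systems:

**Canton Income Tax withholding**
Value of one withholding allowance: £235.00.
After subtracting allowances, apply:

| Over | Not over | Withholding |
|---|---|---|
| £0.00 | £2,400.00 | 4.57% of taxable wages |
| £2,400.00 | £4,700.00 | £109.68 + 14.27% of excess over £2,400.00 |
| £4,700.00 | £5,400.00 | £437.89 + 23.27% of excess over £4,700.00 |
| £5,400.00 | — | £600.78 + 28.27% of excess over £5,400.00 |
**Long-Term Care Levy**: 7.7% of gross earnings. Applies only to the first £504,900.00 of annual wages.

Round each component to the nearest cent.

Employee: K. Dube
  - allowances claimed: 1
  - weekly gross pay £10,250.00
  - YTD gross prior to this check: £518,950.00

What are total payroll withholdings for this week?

Canton Income Tax: taxable = £10,250.00 − 1×£235.00 = £10,015.00
  £600.78 + 28.27% × (£10,015.00 − £5,400.00) = £600.78 + 28.27% × £4,615.00 = £1,905.44
Long-Term Care Levy: YTD £518,950.00 ≥ cap £504,900.00 → £0.00
Total: £1,905.44 + £0.00 = £1,905.44

£1,905.44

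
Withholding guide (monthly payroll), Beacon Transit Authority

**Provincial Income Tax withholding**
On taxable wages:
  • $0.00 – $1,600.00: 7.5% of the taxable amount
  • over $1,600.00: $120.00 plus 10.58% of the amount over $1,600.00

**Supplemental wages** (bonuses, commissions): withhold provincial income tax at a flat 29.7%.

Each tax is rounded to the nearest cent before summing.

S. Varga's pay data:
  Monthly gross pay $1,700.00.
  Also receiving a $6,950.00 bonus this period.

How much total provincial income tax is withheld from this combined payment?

Provincial Income Tax: taxable = $1,700.00
  $120.00 + 10.58% × ($1,700.00 − $1,600.00) = $120.00 + 10.58% × $100.00 = $130.58
Supplemental (29.7% flat on bonus): 29.7% × $6,950.00 = $2,064.15
Total provincial income tax: $130.58 + $2,064.15 = $2,194.73

$2,194.73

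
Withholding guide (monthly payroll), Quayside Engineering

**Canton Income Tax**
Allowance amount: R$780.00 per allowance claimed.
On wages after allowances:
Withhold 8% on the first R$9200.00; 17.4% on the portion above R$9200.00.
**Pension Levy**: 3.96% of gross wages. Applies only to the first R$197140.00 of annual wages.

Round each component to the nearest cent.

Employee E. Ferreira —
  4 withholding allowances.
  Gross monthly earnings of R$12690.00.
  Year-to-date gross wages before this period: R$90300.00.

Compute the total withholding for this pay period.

Canton Income Tax: taxable = R$12690.00 − 4×R$780.00 = R$9570.00
  R$736.00 + 17.4% × (R$9570.00 − R$9200.00) = R$736.00 + 17.4% × R$370.00 = R$800.38
Pension Levy: 3.96% × R$12690.00 = R$502.52
Total: R$800.38 + R$502.52 = R$1302.90

R$1302.90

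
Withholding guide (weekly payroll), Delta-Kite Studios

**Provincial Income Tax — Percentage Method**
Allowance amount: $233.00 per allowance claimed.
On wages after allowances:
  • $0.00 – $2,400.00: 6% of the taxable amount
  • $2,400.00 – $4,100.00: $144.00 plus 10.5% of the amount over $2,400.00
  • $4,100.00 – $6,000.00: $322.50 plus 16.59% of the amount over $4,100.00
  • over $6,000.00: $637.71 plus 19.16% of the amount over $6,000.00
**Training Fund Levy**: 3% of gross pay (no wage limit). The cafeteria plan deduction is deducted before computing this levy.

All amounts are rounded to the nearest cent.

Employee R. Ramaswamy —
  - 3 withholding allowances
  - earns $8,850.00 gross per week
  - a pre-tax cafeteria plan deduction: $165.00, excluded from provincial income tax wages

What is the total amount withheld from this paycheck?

$1,278.78

Provincial Income Tax: taxable = $8,850.00 − $165.00 − 3×$233.00 = $7,986.00
  $637.71 + 19.16% × ($7,986.00 − $6,000.00) = $637.71 + 19.16% × $1,986.00 = $1,018.23
Training Fund Levy: 3% × $8,685.00 = $260.55
Total: $1,018.23 + $260.55 = $1,278.78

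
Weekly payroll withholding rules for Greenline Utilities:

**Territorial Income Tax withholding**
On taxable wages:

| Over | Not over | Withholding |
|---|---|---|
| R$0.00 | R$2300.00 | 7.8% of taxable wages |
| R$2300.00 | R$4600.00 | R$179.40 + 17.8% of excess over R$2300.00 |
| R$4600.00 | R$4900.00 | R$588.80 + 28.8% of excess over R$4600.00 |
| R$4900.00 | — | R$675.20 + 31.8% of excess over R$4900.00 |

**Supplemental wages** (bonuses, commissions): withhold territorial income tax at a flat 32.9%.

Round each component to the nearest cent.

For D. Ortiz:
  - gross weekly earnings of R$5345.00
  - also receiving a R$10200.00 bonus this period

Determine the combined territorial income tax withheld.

Territorial Income Tax: taxable = R$5345.00
  R$675.20 + 31.8% × (R$5345.00 − R$4900.00) = R$675.20 + 31.8% × R$445.00 = R$816.71
Supplemental (32.9% flat on bonus): 32.9% × R$10200.00 = R$3355.80
Total territorial income tax: R$816.71 + R$3355.80 = R$4172.51

R$4172.51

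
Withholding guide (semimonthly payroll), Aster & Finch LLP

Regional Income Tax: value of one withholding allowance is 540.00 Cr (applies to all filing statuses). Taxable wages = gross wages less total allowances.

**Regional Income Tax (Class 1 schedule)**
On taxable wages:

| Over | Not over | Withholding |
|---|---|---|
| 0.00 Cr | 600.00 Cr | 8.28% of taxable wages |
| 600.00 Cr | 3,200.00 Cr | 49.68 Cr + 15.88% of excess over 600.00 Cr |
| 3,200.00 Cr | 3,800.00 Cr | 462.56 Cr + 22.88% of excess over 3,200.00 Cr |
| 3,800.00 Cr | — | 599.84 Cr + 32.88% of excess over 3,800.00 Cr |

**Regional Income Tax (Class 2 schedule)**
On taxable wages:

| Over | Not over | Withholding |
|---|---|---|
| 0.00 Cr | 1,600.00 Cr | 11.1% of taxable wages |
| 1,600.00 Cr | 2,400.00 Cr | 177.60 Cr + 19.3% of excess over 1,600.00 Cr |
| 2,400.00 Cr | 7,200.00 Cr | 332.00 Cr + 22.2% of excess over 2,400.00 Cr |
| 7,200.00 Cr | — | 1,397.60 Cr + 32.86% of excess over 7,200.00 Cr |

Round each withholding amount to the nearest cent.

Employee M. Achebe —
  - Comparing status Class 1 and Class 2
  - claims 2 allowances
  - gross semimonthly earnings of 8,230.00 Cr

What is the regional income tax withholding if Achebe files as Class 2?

1,386.50 Cr

Regional Income Tax (Class 2): taxable = 8,230.00 Cr − 2×540.00 Cr = 7,150.00 Cr
  332.00 Cr + 22.2% × (7,150.00 Cr − 2,400.00 Cr) = 332.00 Cr + 22.2% × 4,750.00 Cr = 1,386.50 Cr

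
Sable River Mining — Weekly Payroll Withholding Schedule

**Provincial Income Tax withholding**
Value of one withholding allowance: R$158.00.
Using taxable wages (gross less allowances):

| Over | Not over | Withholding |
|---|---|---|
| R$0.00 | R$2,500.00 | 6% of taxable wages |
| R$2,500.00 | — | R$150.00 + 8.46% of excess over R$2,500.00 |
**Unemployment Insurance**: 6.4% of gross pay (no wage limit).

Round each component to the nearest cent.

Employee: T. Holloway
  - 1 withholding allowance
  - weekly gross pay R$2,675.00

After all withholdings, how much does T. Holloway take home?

R$2,352.36

Provincial Income Tax: taxable = R$2,675.00 − 1×R$158.00 = R$2,517.00
  R$150.00 + 8.46% × (R$2,517.00 − R$2,500.00) = R$150.00 + 8.46% × R$17.00 = R$151.44
Unemployment Insurance: 6.4% × R$2,675.00 = R$171.20
Total withheld: R$151.44 + R$171.20 = R$322.64
Net pay: R$2,675.00 − R$322.64 = R$2,352.36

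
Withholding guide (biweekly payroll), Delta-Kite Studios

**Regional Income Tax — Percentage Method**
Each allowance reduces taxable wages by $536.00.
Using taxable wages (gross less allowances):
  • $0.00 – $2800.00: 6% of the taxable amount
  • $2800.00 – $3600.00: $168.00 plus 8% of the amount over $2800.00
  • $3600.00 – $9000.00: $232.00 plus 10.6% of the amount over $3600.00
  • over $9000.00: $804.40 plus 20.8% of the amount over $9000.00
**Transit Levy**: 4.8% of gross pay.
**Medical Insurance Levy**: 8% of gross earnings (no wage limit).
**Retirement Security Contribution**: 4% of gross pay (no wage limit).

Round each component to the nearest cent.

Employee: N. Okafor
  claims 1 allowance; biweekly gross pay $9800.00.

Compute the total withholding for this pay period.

Regional Income Tax: taxable = $9800.00 − 1×$536.00 = $9264.00
  $804.40 + 20.8% × ($9264.00 − $9000.00) = $804.40 + 20.8% × $264.00 = $859.31
Transit Levy: 4.8% × $9800.00 = $470.40
Medical Insurance Levy: 8% × $9800.00 = $784.00
Retirement Security Contribution: 4% × $9800.00 = $392.00
Total: $859.31 + $470.40 + $784.00 + $392.00 = $2505.71

$2505.71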